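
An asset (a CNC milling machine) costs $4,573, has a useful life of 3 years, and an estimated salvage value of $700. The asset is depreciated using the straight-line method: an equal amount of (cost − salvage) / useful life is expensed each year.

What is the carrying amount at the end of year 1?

$3,282

Depreciable base = $4,573 − $700 = $3,873.
Annual expense = $3,873 / 3 = $1,291.
End of year 1: book value $3,282.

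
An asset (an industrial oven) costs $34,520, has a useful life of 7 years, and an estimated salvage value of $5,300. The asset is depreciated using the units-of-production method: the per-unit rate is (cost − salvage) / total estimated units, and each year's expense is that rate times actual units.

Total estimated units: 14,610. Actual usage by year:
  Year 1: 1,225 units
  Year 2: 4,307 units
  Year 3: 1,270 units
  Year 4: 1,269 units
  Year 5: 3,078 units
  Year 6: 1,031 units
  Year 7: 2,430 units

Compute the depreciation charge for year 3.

Depreciable base = $34,520 − $5,300 = $29,220.
Rate = $29,220 / 14,610 units = $2 per unit.
Year 1: 1,225 × $2 = $2,450. Book value $32,070.
Year 2: 4,307 × $2 = $8,614. Book value $23,456.
Year 3: 1,270 × $2 = $2,540. Book value $20,916.

$2,540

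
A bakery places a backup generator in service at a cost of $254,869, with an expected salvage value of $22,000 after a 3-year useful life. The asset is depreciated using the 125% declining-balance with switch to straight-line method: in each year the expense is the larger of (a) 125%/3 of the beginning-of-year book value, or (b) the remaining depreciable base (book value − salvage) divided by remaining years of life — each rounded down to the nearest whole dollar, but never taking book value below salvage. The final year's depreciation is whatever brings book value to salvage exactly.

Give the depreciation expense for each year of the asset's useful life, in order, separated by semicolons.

Depreciable base = $254,869 − $22,000 = $232,869.
Year 1: DB = ⌊$254,869 × 125%/3⌋ = $106,195; SL = ⌊$232,869/3⌋ = $77,623 → take DB $106,195. Book value $148,674.
Year 2: DB = ⌊$148,674 × 125%/3⌋ = $61,947; SL = ⌊$126,674/2⌋ = $63,337 → take SL $63,337. Book value $85,337.
Year 3 (final): $85,337 − $22,000 = $63,337. Book value $22,000.

$106,195; $63,337; $63,337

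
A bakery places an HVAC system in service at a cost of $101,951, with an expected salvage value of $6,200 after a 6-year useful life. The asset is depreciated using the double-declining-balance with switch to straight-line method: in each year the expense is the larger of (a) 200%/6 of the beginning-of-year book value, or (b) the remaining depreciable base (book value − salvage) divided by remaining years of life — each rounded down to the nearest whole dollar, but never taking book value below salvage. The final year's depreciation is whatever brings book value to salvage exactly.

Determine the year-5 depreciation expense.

$6,969

Depreciable base = $101,951 − $6,200 = $95,751.
Year 1: DB = ⌊$101,951 × 200%/6⌋ = $33,983; SL = ⌊$95,751/6⌋ = $15,958 → take DB $33,983. Book value $67,968.
Year 2: DB = ⌊$67,968 × 200%/6⌋ = $22,656; SL = ⌊$61,768/5⌋ = $12,353 → take DB $22,656. Book value $45,312.
Year 3: DB = ⌊$45,312 × 200%/6⌋ = $15,104; SL = ⌊$39,112/4⌋ = $9,778 → take DB $15,104. Book value $30,208.
Year 4: DB = ⌊$30,208 × 200%/6⌋ = $10,069; SL = ⌊$24,008/3⌋ = $8,002 → take DB $10,069. Book value $20,139.
Year 5: DB = ⌊$20,139 × 200%/6⌋ = $6,713; SL = ⌊$13,939/2⌋ = $6,969 → take SL $6,969. Book value $13,170.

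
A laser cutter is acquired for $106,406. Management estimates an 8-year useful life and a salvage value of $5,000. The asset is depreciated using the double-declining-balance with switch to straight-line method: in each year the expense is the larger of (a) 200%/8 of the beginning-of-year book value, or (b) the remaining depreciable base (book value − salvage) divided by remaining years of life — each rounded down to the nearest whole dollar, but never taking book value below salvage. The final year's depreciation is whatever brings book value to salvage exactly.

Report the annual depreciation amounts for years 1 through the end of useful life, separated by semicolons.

Depreciable base = $106,406 − $5,000 = $101,406.
Year 1: DB = ⌊$106,406 × 200%/8⌋ = $26,601; SL = ⌊$101,406/8⌋ = $12,675 → take DB $26,601. Book value $79,805.
Year 2: DB = ⌊$79,805 × 200%/8⌋ = $19,951; SL = ⌊$74,805/7⌋ = $10,686 → take DB $19,951. Book value $59,854.
Year 3: DB = ⌊$59,854 × 200%/8⌋ = $14,963; SL = ⌊$54,854/6⌋ = $9,142 → take DB $14,963. Book value $44,891.
Year 4: DB = ⌊$44,891 × 200%/8⌋ = $11,222; SL = ⌊$39,891/5⌋ = $7,978 → take DB $11,222. Book value $33,669.
Year 5: DB = ⌊$33,669 × 200%/8⌋ = $8,417; SL = ⌊$28,669/4⌋ = $7,167 → take DB $8,417. Book value $25,252.
Year 6: DB = ⌊$25,252 × 200%/8⌋ = $6,313; SL = ⌊$20,252/3⌋ = $6,750 → take SL $6,750. Book value $18,502.
Year 7: DB = ⌊$18,502 × 200%/8⌋ = $4,625; SL = ⌊$13,502/2⌋ = $6,751 → take SL $6,751. Book value $11,751.
Year 8 (final): $11,751 − $5,000 = $6,751. Book value $5,000.

$26,601; $19,951; $14,963; $11,222; $8,417; $6,750; $6,751; $6,751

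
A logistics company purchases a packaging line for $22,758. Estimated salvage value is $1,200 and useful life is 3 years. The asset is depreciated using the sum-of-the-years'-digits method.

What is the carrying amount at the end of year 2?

Depreciable base = $22,758 − $1,200 = $21,558.
Sum of the years' digits = 3+2+1 = 6.
Year 1: $21,558 × 3/6 = $10,779. Book value $11,979.
Year 2: $21,558 × 2/6 = $7,186. Book value $4,793.

$4,793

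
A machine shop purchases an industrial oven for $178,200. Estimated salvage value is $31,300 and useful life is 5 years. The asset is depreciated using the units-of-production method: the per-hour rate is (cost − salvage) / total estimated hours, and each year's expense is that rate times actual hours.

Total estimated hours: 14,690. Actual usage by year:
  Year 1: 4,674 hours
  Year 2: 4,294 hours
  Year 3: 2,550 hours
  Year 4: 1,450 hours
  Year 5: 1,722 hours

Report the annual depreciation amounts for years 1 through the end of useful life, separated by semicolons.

Depreciable base = $178,200 − $31,300 = $146,900.
Rate = $146,900 / 14,690 hours = $10 per hour.
Year 1: 4,674 × $10 = $46,740. Book value $131,460.
Year 2: 4,294 × $10 = $42,940. Book value $88,520.
Year 3: 2,550 × $10 = $25,500. Book value $63,020.
Year 4: 1,450 × $10 = $14,500. Book value $48,520.
Year 5: 1,722 × $10 = $17,220. Book value $31,300.

$46,740; $42,940; $25,500; $14,500; $17,220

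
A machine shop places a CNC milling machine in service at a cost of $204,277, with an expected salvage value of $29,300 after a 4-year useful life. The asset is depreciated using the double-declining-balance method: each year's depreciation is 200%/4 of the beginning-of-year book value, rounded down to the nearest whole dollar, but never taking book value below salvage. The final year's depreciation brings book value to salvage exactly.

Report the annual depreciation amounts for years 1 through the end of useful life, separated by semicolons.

Depreciable base = $204,277 − $29,300 = $174,977.
Year 1: ⌊$204,277 × 200%/4⌋ = $102,138. Book value $102,139.
Year 2: ⌊$102,139 × 200%/4⌋ = $51,069. Book value $51,070.
Year 3: ⌊$51,070 × 200%/4⌋ = $25,535, capped at $21,770. Book value $29,300.
Year 4 (final): $29,300 − $29,300 = $0. Book value $29,300.

$102,138; $51,069; $21,770; $0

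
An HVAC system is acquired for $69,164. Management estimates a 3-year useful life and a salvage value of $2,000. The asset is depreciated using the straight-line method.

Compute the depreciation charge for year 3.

$22,388

Depreciable base = $69,164 − $2,000 = $67,164.
Annual expense = $67,164 / 3 = $22,388.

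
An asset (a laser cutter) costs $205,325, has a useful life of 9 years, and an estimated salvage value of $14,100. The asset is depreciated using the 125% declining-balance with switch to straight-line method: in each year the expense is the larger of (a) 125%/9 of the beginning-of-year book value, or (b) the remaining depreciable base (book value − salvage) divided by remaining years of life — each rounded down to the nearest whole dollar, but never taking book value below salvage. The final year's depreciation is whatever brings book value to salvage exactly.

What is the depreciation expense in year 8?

$19,501

Depreciable base = $205,325 − $14,100 = $191,225.
Year 1: DB = ⌊$205,325 × 125%/9⌋ = $28,517; SL = ⌊$191,225/9⌋ = $21,247 → take DB $28,517. Book value $176,808.
Year 2: DB = ⌊$176,808 × 125%/9⌋ = $24,556; SL = ⌊$162,708/8⌋ = $20,338 → take DB $24,556. Book value $152,252.
Year 3: DB = ⌊$152,252 × 125%/9⌋ = $21,146; SL = ⌊$138,152/7⌋ = $19,736 → take DB $21,146. Book value $131,106.
Year 4: DB = ⌊$131,106 × 125%/9⌋ = $18,209; SL = ⌊$117,006/6⌋ = $19,501 → take SL $19,501. Book value $111,605.
Year 5: DB = ⌊$111,605 × 125%/9⌋ = $15,500; SL = ⌊$97,505/5⌋ = $19,501 → take SL $19,501. Book value $92,104.
Year 6: DB = ⌊$92,104 × 125%/9⌋ = $12,792; SL = ⌊$78,004/4⌋ = $19,501 → take SL $19,501. Book value $72,603.
Year 7: DB = ⌊$72,603 × 125%/9⌋ = $10,083; SL = ⌊$58,503/3⌋ = $19,501 → take SL $19,501. Book value $53,102.
Year 8: DB = ⌊$53,102 × 125%/9⌋ = $7,375; SL = ⌊$39,002/2⌋ = $19,501 → take SL $19,501. Book value $33,601.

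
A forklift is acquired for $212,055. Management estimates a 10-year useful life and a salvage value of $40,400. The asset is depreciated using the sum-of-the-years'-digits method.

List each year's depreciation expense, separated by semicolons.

Depreciable base = $212,055 − $40,400 = $171,655.
Sum of the years' digits = 10+9+8+7+6+5+4+3+2+1 = 55.
Year 1: $171,655 × 10/55 = $31,210. Book value $180,845.
Year 2: $171,655 × 9/55 = $28,089. Book value $152,756.
Year 3: $171,655 × 8/55 = $24,968. Book value $127,788.
Year 4: $171,655 × 7/55 = $21,847. Book value $105,941.
Year 5: $171,655 × 6/55 = $18,726. Book value $87,215.
Year 6: $171,655 × 5/55 = $15,605. Book value $71,610.
Year 7: $171,655 × 4/55 = $12,484. Book value $59,126.
Year 8: $171,655 × 3/55 = $9,363. Book value $49,763.
Year 9: $171,655 × 2/55 = $6,242. Book value $43,521.
Year 10: $171,655 × 1/55 = $3,121. Book value $40,400.

$31,210; $28,089; $24,968; $21,847; $18,726; $15,605; $12,484; $9,363; $6,242; $3,121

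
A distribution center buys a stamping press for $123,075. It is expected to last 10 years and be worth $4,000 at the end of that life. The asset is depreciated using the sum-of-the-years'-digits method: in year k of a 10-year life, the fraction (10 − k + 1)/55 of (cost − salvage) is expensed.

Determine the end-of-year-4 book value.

Depreciable base = $123,075 − $4,000 = $119,075.
Sum of the years' digits = 10+9+8+7+6+5+4+3+2+1 = 55.
Year 1: $119,075 × 10/55 = $21,650. Book value $101,425.
Year 2: $119,075 × 9/55 = $19,485. Book value $81,940.
Year 3: $119,075 × 8/55 = $17,320. Book value $64,620.
Year 4: $119,075 × 7/55 = $15,155. Book value $49,465.

$49,465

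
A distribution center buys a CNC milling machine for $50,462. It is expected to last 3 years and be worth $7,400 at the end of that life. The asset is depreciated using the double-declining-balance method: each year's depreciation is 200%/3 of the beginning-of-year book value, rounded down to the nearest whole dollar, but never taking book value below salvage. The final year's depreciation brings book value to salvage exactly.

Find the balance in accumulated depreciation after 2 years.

$43,062

Depreciable base = $50,462 − $7,400 = $43,062.
Year 1: ⌊$50,462 × 200%/3⌋ = $33,641. Book value $16,821.
Year 2: ⌊$16,821 × 200%/3⌋ = $11,214, capped at $9,421. Book value $7,400.
Accumulated through year 2 = $50,462 − $7,400 = $43,062.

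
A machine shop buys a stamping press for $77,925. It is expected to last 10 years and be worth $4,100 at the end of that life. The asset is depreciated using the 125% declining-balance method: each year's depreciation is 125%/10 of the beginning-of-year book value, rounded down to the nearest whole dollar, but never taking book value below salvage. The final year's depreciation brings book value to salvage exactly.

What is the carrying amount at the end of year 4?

Depreciable base = $77,925 − $4,100 = $73,825.
Year 1: ⌊$77,925 × 125%/10⌋ = $9,740. Book value $68,185.
Year 2: ⌊$68,185 × 125%/10⌋ = $8,523. Book value $59,662.
Year 3: ⌊$59,662 × 125%/10⌋ = $7,457. Book value $52,205.
Year 4: ⌊$52,205 × 125%/10⌋ = $6,525. Book value $45,680.

$45,680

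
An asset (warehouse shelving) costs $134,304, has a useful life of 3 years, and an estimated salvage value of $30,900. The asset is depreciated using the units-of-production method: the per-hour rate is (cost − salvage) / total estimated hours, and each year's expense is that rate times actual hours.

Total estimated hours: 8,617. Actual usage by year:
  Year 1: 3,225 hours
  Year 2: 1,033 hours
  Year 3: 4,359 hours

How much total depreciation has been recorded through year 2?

Depreciable base = $134,304 − $30,900 = $103,404.
Rate = $103,404 / 8,617 hours = $12 per hour.
Year 1: 3,225 × $12 = $38,700. Book value $95,604.
Year 2: 1,033 × $12 = $12,396. Book value $83,208.
Accumulated through year 2 = $134,304 − $83,208 = $51,096.

$51,096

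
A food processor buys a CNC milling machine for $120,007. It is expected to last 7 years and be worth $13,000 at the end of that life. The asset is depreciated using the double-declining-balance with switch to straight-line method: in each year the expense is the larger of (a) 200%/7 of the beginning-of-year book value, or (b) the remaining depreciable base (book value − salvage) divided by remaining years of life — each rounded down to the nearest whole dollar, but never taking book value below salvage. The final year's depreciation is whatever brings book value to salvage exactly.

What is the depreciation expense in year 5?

Depreciable base = $120,007 − $13,000 = $107,007.
Year 1: DB = ⌊$120,007 × 200%/7⌋ = $34,287; SL = ⌊$107,007/7⌋ = $15,286 → take DB $34,287. Book value $85,720.
Year 2: DB = ⌊$85,720 × 200%/7⌋ = $24,491; SL = ⌊$72,720/6⌋ = $12,120 → take DB $24,491. Book value $61,229.
Year 3: DB = ⌊$61,229 × 200%/7⌋ = $17,494; SL = ⌊$48,229/5⌋ = $9,645 → take DB $17,494. Book value $43,735.
Year 4: DB = ⌊$43,735 × 200%/7⌋ = $12,495; SL = ⌊$30,735/4⌋ = $7,683 → take DB $12,495. Book value $31,240.
Year 5: DB = ⌊$31,240 × 200%/7⌋ = $8,925; SL = ⌊$18,240/3⌋ = $6,080 → take DB $8,925. Book value $22,315.

$8,925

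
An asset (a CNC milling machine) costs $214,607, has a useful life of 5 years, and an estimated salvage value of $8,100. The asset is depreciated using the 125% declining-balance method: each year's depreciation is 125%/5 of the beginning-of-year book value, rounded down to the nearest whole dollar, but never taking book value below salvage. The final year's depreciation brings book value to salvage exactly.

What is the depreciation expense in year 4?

$22,634

Depreciable base = $214,607 − $8,100 = $206,507.
Year 1: ⌊$214,607 × 125%/5⌋ = $53,651. Book value $160,956.
Year 2: ⌊$160,956 × 125%/5⌋ = $40,239. Book value $120,717.
Year 3: ⌊$120,717 × 125%/5⌋ = $30,179. Book value $90,538.
Year 4: ⌊$90,538 × 125%/5⌋ = $22,634. Book value $67,904.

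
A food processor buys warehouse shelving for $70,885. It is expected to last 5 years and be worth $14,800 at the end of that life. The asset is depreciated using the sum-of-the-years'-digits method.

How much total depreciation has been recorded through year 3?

Depreciable base = $70,885 − $14,800 = $56,085.
Sum of the years' digits = 5+4+3+2+1 = 15.
Year 1: $56,085 × 5/15 = $18,695. Book value $52,190.
Year 2: $56,085 × 4/15 = $14,956. Book value $37,234.
Year 3: $56,085 × 3/15 = $11,217. Book value $26,017.
Accumulated through year 3 = $70,885 − $26,017 = $44,868.

$44,868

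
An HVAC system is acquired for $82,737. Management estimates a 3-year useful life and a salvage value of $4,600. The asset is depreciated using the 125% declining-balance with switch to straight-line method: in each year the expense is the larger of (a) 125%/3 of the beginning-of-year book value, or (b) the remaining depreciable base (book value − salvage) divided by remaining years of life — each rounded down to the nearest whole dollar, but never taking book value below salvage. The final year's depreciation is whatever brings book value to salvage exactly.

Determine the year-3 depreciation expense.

Depreciable base = $82,737 − $4,600 = $78,137.
Year 1: DB = ⌊$82,737 × 125%/3⌋ = $34,473; SL = ⌊$78,137/3⌋ = $26,045 → take DB $34,473. Book value $48,264.
Year 2: DB = ⌊$48,264 × 125%/3⌋ = $20,110; SL = ⌊$43,664/2⌋ = $21,832 → take SL $21,832. Book value $26,432.
Year 3 (final): $26,432 − $4,600 = $21,832. Book value $4,600.

$21,832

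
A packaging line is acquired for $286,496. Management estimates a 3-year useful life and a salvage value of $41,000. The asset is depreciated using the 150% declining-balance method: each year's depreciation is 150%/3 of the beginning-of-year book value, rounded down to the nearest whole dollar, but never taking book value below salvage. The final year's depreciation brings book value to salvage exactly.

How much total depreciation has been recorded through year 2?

Depreciable base = $286,496 − $41,000 = $245,496.
Year 1: ⌊$286,496 × 150%/3⌋ = $143,248. Book value $143,248.
Year 2: ⌊$143,248 × 150%/3⌋ = $71,624. Book value $71,624.
Accumulated through year 2 = $286,496 − $71,624 = $214,872.

$214,872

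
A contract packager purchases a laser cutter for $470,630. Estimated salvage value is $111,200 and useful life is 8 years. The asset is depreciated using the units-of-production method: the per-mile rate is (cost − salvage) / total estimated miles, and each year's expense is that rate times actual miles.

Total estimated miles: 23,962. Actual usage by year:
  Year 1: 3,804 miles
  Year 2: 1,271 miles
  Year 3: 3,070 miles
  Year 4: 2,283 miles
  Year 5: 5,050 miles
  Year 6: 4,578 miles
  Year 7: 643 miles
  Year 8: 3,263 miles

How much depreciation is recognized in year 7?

Depreciable base = $470,630 − $111,200 = $359,430.
Rate = $359,430 / 23,962 miles = $15 per mile.
Year 1: 3,804 × $15 = $57,060. Book value $413,570.
Year 2: 1,271 × $15 = $19,065. Book value $394,505.
Year 3: 3,070 × $15 = $46,050. Book value $348,455.
Year 4: 2,283 × $15 = $34,245. Book value $314,210.
Year 5: 5,050 × $15 = $75,750. Book value $238,460.
Year 6: 4,578 × $15 = $68,670. Book value $169,790.
Year 7: 643 × $15 = $9,645. Book value $160,145.

$9,645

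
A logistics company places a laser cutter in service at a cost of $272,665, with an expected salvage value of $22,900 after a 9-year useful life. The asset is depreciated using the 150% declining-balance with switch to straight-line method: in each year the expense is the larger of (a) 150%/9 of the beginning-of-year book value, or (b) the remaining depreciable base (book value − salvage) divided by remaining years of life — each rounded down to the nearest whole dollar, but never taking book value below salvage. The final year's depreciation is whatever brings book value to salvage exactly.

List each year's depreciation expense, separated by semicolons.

Depreciable base = $272,665 − $22,900 = $249,765.
Year 1: DB = ⌊$272,665 × 150%/9⌋ = $45,444; SL = ⌊$249,765/9⌋ = $27,751 → take DB $45,444. Book value $227,221.
Year 2: DB = ⌊$227,221 × 150%/9⌋ = $37,870; SL = ⌊$204,321/8⌋ = $25,540 → take DB $37,870. Book value $189,351.
Year 3: DB = ⌊$189,351 × 150%/9⌋ = $31,558; SL = ⌊$166,451/7⌋ = $23,778 → take DB $31,558. Book value $157,793.
Year 4: DB = ⌊$157,793 × 150%/9⌋ = $26,298; SL = ⌊$134,893/6⌋ = $22,482 → take DB $26,298. Book value $131,495.
Year 5: DB = ⌊$131,495 × 150%/9⌋ = $21,915; SL = ⌊$108,595/5⌋ = $21,719 → take DB $21,915. Book value $109,580.
Year 6: DB = ⌊$109,580 × 150%/9⌋ = $18,263; SL = ⌊$86,680/4⌋ = $21,670 → take SL $21,670. Book value $87,910.
Year 7: DB = ⌊$87,910 × 150%/9⌋ = $14,651; SL = ⌊$65,010/3⌋ = $21,670 → take SL $21,670. Book value $66,240.
Year 8: DB = ⌊$66,240 × 150%/9⌋ = $11,040; SL = ⌊$43,340/2⌋ = $21,670 → take SL $21,670. Book value $44,570.
Year 9 (final): $44,570 − $22,900 = $21,670. Book value $22,900.

$45,444; $37,870; $31,558; $26,298; $21,915; $21,670; $21,670; $21,670; $21,670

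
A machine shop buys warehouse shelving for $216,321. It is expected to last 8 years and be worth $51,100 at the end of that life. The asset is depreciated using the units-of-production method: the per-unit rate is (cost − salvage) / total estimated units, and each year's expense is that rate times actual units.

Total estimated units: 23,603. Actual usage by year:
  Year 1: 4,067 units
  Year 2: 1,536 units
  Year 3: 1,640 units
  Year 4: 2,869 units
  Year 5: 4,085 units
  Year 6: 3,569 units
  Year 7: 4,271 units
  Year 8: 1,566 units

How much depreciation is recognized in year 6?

$24,983

Depreciable base = $216,321 − $51,100 = $165,221.
Rate = $165,221 / 23,603 units = $7 per unit.
Year 1: 4,067 × $7 = $28,469. Book value $187,852.
Year 2: 1,536 × $7 = $10,752. Book value $177,100.
Year 3: 1,640 × $7 = $11,480. Book value $165,620.
Year 4: 2,869 × $7 = $20,083. Book value $145,537.
Year 5: 4,085 × $7 = $28,595. Book value $116,942.
Year 6: 3,569 × $7 = $24,983. Book value $91,959.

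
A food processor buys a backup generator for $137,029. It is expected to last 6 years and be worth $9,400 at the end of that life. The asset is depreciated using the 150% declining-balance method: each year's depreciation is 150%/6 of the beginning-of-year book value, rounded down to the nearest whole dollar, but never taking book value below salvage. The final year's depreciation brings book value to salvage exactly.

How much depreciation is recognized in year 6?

Depreciable base = $137,029 − $9,400 = $127,629.
Year 1: ⌊$137,029 × 150%/6⌋ = $34,257. Book value $102,772.
Year 2: ⌊$102,772 × 150%/6⌋ = $25,693. Book value $77,079.
Year 3: ⌊$77,079 × 150%/6⌋ = $19,269. Book value $57,810.
Year 4: ⌊$57,810 × 150%/6⌋ = $14,452. Book value $43,358.
Year 5: ⌊$43,358 × 150%/6⌋ = $10,839. Book value $32,519.
Year 6 (final): $32,519 − $9,400 = $23,119. Book value $9,400.

$23,119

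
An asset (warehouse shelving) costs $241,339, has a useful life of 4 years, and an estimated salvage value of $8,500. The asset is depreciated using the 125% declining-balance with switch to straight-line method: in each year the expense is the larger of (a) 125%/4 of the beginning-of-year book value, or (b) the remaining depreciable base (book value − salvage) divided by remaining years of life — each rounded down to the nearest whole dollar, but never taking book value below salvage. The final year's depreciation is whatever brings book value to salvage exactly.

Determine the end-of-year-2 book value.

Depreciable base = $241,339 − $8,500 = $232,839.
Year 1: DB = ⌊$241,339 × 125%/4⌋ = $75,418; SL = ⌊$232,839/4⌋ = $58,209 → take DB $75,418. Book value $165,921.
Year 2: DB = ⌊$165,921 × 125%/4⌋ = $51,850; SL = ⌊$157,421/3⌋ = $52,473 → take SL $52,473. Book value $113,448.

$113,448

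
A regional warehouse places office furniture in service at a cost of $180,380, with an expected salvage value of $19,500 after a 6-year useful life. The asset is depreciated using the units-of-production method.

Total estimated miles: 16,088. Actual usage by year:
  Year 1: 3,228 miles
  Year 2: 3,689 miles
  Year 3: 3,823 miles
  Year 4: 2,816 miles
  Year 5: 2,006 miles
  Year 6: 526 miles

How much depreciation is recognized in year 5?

Depreciable base = $180,380 − $19,500 = $160,880.
Rate = $160,880 / 16,088 miles = $10 per mile.
Year 1: 3,228 × $10 = $32,280. Book value $148,100.
Year 2: 3,689 × $10 = $36,890. Book value $111,210.
Year 3: 3,823 × $10 = $38,230. Book value $72,980.
Year 4: 2,816 × $10 = $28,160. Book value $44,820.
Year 5: 2,006 × $10 = $20,060. Book value $24,760.

$20,060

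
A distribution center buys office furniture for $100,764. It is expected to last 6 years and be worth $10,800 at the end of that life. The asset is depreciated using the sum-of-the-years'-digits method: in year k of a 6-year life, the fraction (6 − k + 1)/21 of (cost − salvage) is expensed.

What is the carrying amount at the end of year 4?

Depreciable base = $100,764 − $10,800 = $89,964.
Sum of the years' digits = 6+5+4+3+2+1 = 21.
Year 1: $89,964 × 6/21 = $25,704. Book value $75,060.
Year 2: $89,964 × 5/21 = $21,420. Book value $53,640.
Year 3: $89,964 × 4/21 = $17,136. Book value $36,504.
Year 4: $89,964 × 3/21 = $12,852. Book value $23,652.

$23,652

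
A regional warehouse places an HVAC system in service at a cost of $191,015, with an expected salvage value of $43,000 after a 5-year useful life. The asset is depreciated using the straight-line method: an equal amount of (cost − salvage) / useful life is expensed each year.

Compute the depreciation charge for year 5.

$29,603

Depreciable base = $191,015 − $43,000 = $148,015.
Annual expense = $148,015 / 5 = $29,603.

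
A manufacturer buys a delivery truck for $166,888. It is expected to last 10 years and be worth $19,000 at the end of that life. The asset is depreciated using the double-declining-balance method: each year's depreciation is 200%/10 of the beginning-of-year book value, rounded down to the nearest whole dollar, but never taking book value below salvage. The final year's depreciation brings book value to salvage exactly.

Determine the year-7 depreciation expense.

$8,750

Depreciable base = $166,888 − $19,000 = $147,888.
Year 1: ⌊$166,888 × 200%/10⌋ = $33,377. Book value $133,511.
Year 2: ⌊$133,511 × 200%/10⌋ = $26,702. Book value $106,809.
Year 3: ⌊$106,809 × 200%/10⌋ = $21,361. Book value $85,448.
Year 4: ⌊$85,448 × 200%/10⌋ = $17,089. Book value $68,359.
Year 5: ⌊$68,359 × 200%/10⌋ = $13,671. Book value $54,688.
Year 6: ⌊$54,688 × 200%/10⌋ = $10,937. Book value $43,751.
Year 7: ⌊$43,751 × 200%/10⌋ = $8,750. Book value $35,001.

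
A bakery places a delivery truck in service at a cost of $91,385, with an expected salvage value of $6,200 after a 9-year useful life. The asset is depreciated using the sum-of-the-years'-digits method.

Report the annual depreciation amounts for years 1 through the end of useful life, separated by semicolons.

$17,037; $15,144; $13,251; $11,358; $9,465; $7,572; $5,679; $3,786; $1,893

Depreciable base = $91,385 − $6,200 = $85,185.
Sum of the years' digits = 9+8+7+6+5+4+3+2+1 = 45.
Year 1: $85,185 × 9/45 = $17,037. Book value $74,348.
Year 2: $85,185 × 8/45 = $15,144. Book value $59,204.
Year 3: $85,185 × 7/45 = $13,251. Book value $45,953.
Year 4: $85,185 × 6/45 = $11,358. Book value $34,595.
Year 5: $85,185 × 5/45 = $9,465. Book value $25,130.
Year 6: $85,185 × 4/45 = $7,572. Book value $17,558.
Year 7: $85,185 × 3/45 = $5,679. Book value $11,879.
Year 8: $85,185 × 2/45 = $3,786. Book value $8,093.
Year 9: $85,185 × 1/45 = $1,893. Book value $6,200.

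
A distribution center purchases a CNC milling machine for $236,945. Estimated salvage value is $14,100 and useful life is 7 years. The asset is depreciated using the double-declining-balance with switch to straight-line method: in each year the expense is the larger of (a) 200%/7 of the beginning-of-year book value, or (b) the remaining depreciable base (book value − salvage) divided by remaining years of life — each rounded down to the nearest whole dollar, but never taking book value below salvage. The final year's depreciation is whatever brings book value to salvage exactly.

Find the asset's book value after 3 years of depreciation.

Depreciable base = $236,945 − $14,100 = $222,845.
Year 1: DB = ⌊$236,945 × 200%/7⌋ = $67,698; SL = ⌊$222,845/7⌋ = $31,835 → take DB $67,698. Book value $169,247.
Year 2: DB = ⌊$169,247 × 200%/7⌋ = $48,356; SL = ⌊$155,147/6⌋ = $25,857 → take DB $48,356. Book value $120,891.
Year 3: DB = ⌊$120,891 × 200%/7⌋ = $34,540; SL = ⌊$106,791/5⌋ = $21,358 → take DB $34,540. Book value $86,351.

$86,351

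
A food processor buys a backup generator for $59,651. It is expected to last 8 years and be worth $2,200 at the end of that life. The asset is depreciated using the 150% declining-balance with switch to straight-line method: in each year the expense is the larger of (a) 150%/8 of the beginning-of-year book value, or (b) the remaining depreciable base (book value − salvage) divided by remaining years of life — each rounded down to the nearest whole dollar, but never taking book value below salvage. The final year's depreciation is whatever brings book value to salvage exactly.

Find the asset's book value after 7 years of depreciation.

Depreciable base = $59,651 − $2,200 = $57,451.
Year 1: DB = ⌊$59,651 × 150%/8⌋ = $11,184; SL = ⌊$57,451/8⌋ = $7,181 → take DB $11,184. Book value $48,467.
Year 2: DB = ⌊$48,467 × 150%/8⌋ = $9,087; SL = ⌊$46,267/7⌋ = $6,609 → take DB $9,087. Book value $39,380.
Year 3: DB = ⌊$39,380 × 150%/8⌋ = $7,383; SL = ⌊$37,180/6⌋ = $6,196 → take DB $7,383. Book value $31,997.
Year 4: DB = ⌊$31,997 × 150%/8⌋ = $5,999; SL = ⌊$29,797/5⌋ = $5,959 → take DB $5,999. Book value $25,998.
Year 5: DB = ⌊$25,998 × 150%/8⌋ = $4,874; SL = ⌊$23,798/4⌋ = $5,949 → take SL $5,949. Book value $20,049.
Year 6: DB = ⌊$20,049 × 150%/8⌋ = $3,759; SL = ⌊$17,849/3⌋ = $5,949 → take SL $5,949. Book value $14,100.
Year 7: DB = ⌊$14,100 × 150%/8⌋ = $2,643; SL = ⌊$11,900/2⌋ = $5,950 → take SL $5,950. Book value $8,150.

$8,150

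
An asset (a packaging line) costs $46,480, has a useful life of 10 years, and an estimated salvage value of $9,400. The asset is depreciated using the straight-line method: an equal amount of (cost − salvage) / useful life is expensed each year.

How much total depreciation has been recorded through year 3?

$11,124

Depreciable base = $46,480 − $9,400 = $37,080.
Annual expense = $37,080 / 10 = $3,708.
End of year 1: book value $42,772.
End of year 2: book value $39,064.
End of year 3: book value $35,356.
Accumulated through year 3 = $46,480 − $35,356 = $11,124.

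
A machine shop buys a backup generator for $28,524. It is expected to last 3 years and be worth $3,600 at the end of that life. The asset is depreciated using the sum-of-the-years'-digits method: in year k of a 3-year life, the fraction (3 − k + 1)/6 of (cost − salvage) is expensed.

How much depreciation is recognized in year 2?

$8,308

Depreciable base = $28,524 − $3,600 = $24,924.
Sum of the years' digits = 3+2+1 = 6.
Year 1: $24,924 × 3/6 = $12,462. Book value $16,062.
Year 2: $24,924 × 2/6 = $8,308. Book value $7,754.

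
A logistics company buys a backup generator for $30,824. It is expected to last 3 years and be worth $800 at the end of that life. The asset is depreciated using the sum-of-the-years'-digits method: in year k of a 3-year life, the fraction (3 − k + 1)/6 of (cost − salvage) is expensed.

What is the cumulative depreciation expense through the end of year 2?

Depreciable base = $30,824 − $800 = $30,024.
Sum of the years' digits = 3+2+1 = 6.
Year 1: $30,024 × 3/6 = $15,012. Book value $15,812.
Year 2: $30,024 × 2/6 = $10,008. Book value $5,804.
Accumulated through year 2 = $30,824 − $5,804 = $25,020.

$25,020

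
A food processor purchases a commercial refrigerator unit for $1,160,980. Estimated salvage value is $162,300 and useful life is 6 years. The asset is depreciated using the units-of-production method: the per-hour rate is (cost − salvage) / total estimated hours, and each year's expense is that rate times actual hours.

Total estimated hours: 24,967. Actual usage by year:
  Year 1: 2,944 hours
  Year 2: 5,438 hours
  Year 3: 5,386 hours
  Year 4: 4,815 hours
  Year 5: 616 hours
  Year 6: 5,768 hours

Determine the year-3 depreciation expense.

Depreciable base = $1,160,980 − $162,300 = $998,680.
Rate = $998,680 / 24,967 hours = $40 per hour.
Year 1: 2,944 × $40 = $117,760. Book value $1,043,220.
Year 2: 5,438 × $40 = $217,520. Book value $825,700.
Year 3: 5,386 × $40 = $215,440. Book value $610,260.

$215,440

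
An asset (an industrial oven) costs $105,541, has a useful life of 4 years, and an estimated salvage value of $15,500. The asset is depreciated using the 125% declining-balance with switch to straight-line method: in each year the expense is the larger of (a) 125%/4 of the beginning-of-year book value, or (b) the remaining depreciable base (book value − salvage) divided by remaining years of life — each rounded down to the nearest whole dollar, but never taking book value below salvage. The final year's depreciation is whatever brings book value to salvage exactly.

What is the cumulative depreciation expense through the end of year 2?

Depreciable base = $105,541 − $15,500 = $90,041.
Year 1: DB = ⌊$105,541 × 125%/4⌋ = $32,981; SL = ⌊$90,041/4⌋ = $22,510 → take DB $32,981. Book value $72,560.
Year 2: DB = ⌊$72,560 × 125%/4⌋ = $22,675; SL = ⌊$57,060/3⌋ = $19,020 → take DB $22,675. Book value $49,885.
Accumulated through year 2 = $105,541 − $49,885 = $55,656.

$55,656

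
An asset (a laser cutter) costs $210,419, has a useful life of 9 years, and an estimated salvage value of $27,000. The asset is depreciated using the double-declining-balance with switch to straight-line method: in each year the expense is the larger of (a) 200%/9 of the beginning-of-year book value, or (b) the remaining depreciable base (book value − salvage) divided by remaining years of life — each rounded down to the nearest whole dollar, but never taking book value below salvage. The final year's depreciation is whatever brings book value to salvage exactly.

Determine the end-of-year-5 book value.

$59,892

Depreciable base = $210,419 − $27,000 = $183,419.
Year 1: DB = ⌊$210,419 × 200%/9⌋ = $46,759; SL = ⌊$183,419/9⌋ = $20,379 → take DB $46,759. Book value $163,660.
Year 2: DB = ⌊$163,660 × 200%/9⌋ = $36,368; SL = ⌊$136,660/8⌋ = $17,082 → take DB $36,368. Book value $127,292.
Year 3: DB = ⌊$127,292 × 200%/9⌋ = $28,287; SL = ⌊$100,292/7⌋ = $14,327 → take DB $28,287. Book value $99,005.
Year 4: DB = ⌊$99,005 × 200%/9⌋ = $22,001; SL = ⌊$72,005/6⌋ = $12,000 → take DB $22,001. Book value $77,004.
Year 5: DB = ⌊$77,004 × 200%/9⌋ = $17,112; SL = ⌊$50,004/5⌋ = $10,000 → take DB $17,112. Book value $59,892.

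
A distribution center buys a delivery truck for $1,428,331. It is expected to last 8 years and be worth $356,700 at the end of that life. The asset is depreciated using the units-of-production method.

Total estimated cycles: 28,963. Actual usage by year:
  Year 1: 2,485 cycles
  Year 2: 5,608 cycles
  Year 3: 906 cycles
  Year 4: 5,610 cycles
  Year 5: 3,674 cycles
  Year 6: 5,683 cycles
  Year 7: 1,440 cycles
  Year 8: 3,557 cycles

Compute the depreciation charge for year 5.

$135,938

Depreciable base = $1,428,331 − $356,700 = $1,071,631.
Rate = $1,071,631 / 28,963 cycles = $37 per cycle.
Year 1: 2,485 × $37 = $91,945. Book value $1,336,386.
Year 2: 5,608 × $37 = $207,496. Book value $1,128,890.
Year 3: 906 × $37 = $33,522. Book value $1,095,368.
Year 4: 5,610 × $37 = $207,570. Book value $887,798.
Year 5: 3,674 × $37 = $135,938. Book value $751,860.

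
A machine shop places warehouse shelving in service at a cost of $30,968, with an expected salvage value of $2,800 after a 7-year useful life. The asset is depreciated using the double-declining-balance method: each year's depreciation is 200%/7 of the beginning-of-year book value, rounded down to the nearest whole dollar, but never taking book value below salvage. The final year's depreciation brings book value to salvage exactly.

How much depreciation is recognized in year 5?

Depreciable base = $30,968 − $2,800 = $28,168.
Year 1: ⌊$30,968 × 200%/7⌋ = $8,848. Book value $22,120.
Year 2: ⌊$22,120 × 200%/7⌋ = $6,320. Book value $15,800.
Year 3: ⌊$15,800 × 200%/7⌋ = $4,514. Book value $11,286.
Year 4: ⌊$11,286 × 200%/7⌋ = $3,224. Book value $8,062.
Year 5: ⌊$8,062 × 200%/7⌋ = $2,303. Book value $5,759.

$2,303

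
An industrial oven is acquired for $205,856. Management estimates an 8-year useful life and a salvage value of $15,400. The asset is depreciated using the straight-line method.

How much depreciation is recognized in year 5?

Depreciable base = $205,856 − $15,400 = $190,456.
Annual expense = $190,456 / 8 = $23,807.

$23,807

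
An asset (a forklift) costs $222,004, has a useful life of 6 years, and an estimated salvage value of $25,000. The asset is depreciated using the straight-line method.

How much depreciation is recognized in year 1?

$32,834

Depreciable base = $222,004 − $25,000 = $197,004.
Annual expense = $197,004 / 6 = $32,834.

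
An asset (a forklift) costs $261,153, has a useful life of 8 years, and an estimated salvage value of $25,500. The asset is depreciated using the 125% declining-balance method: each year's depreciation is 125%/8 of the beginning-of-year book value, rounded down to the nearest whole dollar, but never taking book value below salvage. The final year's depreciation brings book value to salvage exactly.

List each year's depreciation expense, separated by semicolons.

$40,805; $34,429; $29,049; $24,510; $20,681; $17,449; $14,723; $54,007

Depreciable base = $261,153 − $25,500 = $235,653.
Year 1: ⌊$261,153 × 125%/8⌋ = $40,805. Book value $220,348.
Year 2: ⌊$220,348 × 125%/8⌋ = $34,429. Book value $185,919.
Year 3: ⌊$185,919 × 125%/8⌋ = $29,049. Book value $156,870.
Year 4: ⌊$156,870 × 125%/8⌋ = $24,510. Book value $132,360.
Year 5: ⌊$132,360 × 125%/8⌋ = $20,681. Book value $111,679.
Year 6: ⌊$111,679 × 125%/8⌋ = $17,449. Book value $94,230.
Year 7: ⌊$94,230 × 125%/8⌋ = $14,723. Book value $79,507.
Year 8 (final): $79,507 − $25,500 = $54,007. Book value $25,500.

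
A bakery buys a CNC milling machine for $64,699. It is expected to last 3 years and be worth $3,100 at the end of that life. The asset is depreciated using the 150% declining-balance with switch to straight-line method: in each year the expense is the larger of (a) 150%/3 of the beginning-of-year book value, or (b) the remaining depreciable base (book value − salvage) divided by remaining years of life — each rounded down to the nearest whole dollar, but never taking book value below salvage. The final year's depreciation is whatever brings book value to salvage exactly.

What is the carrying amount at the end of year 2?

$16,175

Depreciable base = $64,699 − $3,100 = $61,599.
Year 1: DB = ⌊$64,699 × 150%/3⌋ = $32,349; SL = ⌊$61,599/3⌋ = $20,533 → take DB $32,349. Book value $32,350.
Year 2: DB = ⌊$32,350 × 150%/3⌋ = $16,175; SL = ⌊$29,250/2⌋ = $14,625 → take DB $16,175. Book value $16,175.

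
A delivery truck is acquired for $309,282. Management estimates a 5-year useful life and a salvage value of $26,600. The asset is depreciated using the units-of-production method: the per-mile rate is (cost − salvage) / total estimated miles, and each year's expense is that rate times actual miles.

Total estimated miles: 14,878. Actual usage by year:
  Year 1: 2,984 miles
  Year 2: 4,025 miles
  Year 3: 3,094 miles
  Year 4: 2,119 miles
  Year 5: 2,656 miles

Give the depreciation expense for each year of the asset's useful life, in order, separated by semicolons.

$56,696; $76,475; $58,786; $40,261; $50,464

Depreciable base = $309,282 − $26,600 = $282,682.
Rate = $282,682 / 14,878 miles = $19 per mile.
Year 1: 2,984 × $19 = $56,696. Book value $252,586.
Year 2: 4,025 × $19 = $76,475. Book value $176,111.
Year 3: 3,094 × $19 = $58,786. Book value $117,325.
Year 4: 2,119 × $19 = $40,261. Book value $77,064.
Year 5: 2,656 × $19 = $50,464. Book value $26,600.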